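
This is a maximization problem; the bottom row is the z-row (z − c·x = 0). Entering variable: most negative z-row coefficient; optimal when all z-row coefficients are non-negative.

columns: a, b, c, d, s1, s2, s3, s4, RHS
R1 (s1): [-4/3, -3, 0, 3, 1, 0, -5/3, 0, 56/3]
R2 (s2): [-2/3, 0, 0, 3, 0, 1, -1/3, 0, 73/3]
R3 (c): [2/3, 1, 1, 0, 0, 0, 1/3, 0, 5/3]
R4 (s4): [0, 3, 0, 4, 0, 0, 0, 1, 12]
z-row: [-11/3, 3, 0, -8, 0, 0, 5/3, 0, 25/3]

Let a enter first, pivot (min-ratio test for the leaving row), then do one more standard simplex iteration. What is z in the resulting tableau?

83/2

Ratio test on column a — row 1: entry -4/3 ≤ 0; row 2: entry -2/3 ≤ 0; row 3: (5/3)/(2/3) = 5/2; row 4: entry 0 ≤ 0. Minimum is 5/2 at row 3 (c leaves); pivot element 2/3.
Pivot on row 3; the z-row RHS becomes 25/3 − (-11/3)·(5/2) = 35/2.
Next entering variable (most negative z-row entry -8): d.
Ratio test on column d — row 1: 22/3 = 22/3; row 2: 26/3 = 26/3; row 3: entry 0 ≤ 0; row 4: 12/4 = 3. Minimum is 3 at row 4 (s4 leaves); pivot element 4.
After the second pivot the z-row RHS is 35/2 − (-8)·3 = 83/2.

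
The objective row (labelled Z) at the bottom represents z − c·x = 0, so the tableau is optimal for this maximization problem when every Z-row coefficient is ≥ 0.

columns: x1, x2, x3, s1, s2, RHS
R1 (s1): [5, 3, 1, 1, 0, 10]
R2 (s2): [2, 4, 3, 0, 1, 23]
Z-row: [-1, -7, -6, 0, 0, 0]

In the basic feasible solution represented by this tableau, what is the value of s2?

23

s2 is basic (row 2); its value is the RHS of that row, 23.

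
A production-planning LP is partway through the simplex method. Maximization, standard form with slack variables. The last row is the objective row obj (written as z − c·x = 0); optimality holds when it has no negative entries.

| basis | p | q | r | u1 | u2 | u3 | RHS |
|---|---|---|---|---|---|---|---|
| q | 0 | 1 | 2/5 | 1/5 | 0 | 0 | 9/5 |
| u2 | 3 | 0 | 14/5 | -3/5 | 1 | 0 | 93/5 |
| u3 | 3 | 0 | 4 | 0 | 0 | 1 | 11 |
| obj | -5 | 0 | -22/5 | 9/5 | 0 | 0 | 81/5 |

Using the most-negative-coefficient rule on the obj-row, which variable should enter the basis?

Negative obj-row entries: p: -5, r: -22/5.
The most negative is -5 in column p, so p enters.

p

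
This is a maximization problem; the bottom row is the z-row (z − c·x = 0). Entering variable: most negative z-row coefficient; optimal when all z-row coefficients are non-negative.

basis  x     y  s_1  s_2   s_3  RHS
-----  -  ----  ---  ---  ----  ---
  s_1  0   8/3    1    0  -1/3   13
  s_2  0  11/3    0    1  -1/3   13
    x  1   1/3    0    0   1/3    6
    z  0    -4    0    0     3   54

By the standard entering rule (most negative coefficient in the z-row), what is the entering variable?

Negative z-row entries: y: -4.
The most negative is -4 in column y, so y enters.

y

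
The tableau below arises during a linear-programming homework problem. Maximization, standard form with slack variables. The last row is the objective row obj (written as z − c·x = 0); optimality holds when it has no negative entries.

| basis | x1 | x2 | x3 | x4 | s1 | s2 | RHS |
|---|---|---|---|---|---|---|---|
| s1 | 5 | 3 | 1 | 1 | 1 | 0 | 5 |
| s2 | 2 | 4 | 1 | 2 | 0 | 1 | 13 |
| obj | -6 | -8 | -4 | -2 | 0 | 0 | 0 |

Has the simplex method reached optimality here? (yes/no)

The obj-row has a negative entry -8 in column x2, so it is not optimal.

no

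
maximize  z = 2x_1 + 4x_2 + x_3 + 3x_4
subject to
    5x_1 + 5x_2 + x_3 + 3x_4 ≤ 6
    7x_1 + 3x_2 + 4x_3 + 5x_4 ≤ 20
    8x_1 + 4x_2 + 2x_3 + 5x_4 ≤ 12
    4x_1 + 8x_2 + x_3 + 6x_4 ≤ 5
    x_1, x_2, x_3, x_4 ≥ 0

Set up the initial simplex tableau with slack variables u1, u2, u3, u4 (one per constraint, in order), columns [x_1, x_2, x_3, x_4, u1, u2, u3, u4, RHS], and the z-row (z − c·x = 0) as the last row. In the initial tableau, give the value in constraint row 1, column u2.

0

Slack u2 belongs to constraint 2; its column is the unit vector e_2, so the entry in row 1 is 0.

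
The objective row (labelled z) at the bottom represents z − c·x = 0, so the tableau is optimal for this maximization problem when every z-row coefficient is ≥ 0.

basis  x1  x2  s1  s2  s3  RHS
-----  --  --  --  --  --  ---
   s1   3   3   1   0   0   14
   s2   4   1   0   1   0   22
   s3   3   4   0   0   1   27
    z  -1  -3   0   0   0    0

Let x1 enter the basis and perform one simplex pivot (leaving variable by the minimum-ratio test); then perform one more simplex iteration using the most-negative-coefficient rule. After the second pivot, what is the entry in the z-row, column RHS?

Ratio test on column x1 — row 1: 14/3 = 14/3; row 2: 22/4 = 11/2; row 3: 27/3 = 9. Minimum is 14/3 at row 1 (s1 leaves); pivot element 3.
Divide row 1 by 3; eliminate column x1 from the other rows.
Second iteration: most negative z-row entry is -2 in column x2, so x2 enters.
Ratio test on column x2 — row 1: (14/3)/1 = 14/3; row 2: entry -3 ≤ 0; row 3: 13/1 = 13. Minimum is 14/3 at row 1 (x1 leaves); pivot element 1.
Divide row 1 by 1; eliminate column x2 from the other rows.
After both pivots, the entry at the z-row, column RHS is 14.

14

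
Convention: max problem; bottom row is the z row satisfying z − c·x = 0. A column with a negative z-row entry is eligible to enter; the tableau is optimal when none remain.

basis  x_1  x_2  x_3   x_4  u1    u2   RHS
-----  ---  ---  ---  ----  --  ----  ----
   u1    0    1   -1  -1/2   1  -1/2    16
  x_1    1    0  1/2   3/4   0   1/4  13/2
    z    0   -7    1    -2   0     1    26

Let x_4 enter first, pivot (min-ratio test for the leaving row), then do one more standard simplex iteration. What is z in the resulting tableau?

Ratio test on column x_4 — row 1: entry -1/2 ≤ 0; row 2: (13/2)/(3/4) = 26/3. Minimum is 26/3 at row 2 (x_1 leaves); pivot element 3/4.
Pivot on row 2; the z-row RHS becomes 26 − (-2)·(26/3) = 130/3.
Next entering variable (most negative z-row entry -7): x_2.
Ratio test on column x_2 — row 1: (61/3)/1 = 61/3; row 2: entry 0 ≤ 0. Minimum is 61/3 at row 1 (u1 leaves); pivot element 1.
After the second pivot the z-row RHS is 130/3 − (-7)·(61/3) = 557/3.

557/3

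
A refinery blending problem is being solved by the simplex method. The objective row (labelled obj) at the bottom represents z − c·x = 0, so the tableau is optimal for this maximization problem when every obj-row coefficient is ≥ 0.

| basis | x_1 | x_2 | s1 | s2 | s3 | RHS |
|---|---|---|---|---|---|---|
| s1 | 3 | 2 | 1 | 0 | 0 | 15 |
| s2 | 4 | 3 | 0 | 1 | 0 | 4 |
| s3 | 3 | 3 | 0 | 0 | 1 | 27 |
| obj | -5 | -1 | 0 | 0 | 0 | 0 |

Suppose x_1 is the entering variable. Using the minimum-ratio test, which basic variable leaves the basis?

s2

Column x_1 entries and ratios — s1: 15/3 = 5; s2: 4/4 = 1; s3: 27/3 = 9.
Smallest ratio is 1 in the row of s2, so s2 leaves.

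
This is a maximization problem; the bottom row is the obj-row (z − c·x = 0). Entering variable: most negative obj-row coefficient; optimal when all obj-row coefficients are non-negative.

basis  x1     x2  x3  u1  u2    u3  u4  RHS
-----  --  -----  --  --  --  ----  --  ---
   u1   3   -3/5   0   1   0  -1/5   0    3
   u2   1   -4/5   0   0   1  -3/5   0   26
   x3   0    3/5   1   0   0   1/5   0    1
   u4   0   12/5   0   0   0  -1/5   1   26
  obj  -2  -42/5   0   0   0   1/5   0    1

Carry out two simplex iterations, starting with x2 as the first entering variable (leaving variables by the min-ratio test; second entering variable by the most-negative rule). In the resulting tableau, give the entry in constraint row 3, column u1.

0

Ratio test on column x2 — row 1: entry -3/5 ≤ 0; row 2: entry -4/5 ≤ 0; row 3: 1/(3/5) = 5/3; row 4: 26/(12/5) = 65/6. Minimum is 5/3 at row 3 (x3 leaves); pivot element 3/5.
Divide row 3 by 3/5; eliminate column x2 from the other rows.
Second iteration: most negative obj-row entry is -2 in column x1, so x1 enters.
Ratio test on column x1 — row 1: 4/3 = 4/3; row 2: (82/3)/1 = 82/3; row 3: entry 0 ≤ 0; row 4: entry 0 ≤ 0. Minimum is 4/3 at row 1 (u1 leaves); pivot element 3.
Divide row 1 by 3; eliminate column x1 from the other rows.
After both pivots, the entry at constraint row 3, column u1 is 0.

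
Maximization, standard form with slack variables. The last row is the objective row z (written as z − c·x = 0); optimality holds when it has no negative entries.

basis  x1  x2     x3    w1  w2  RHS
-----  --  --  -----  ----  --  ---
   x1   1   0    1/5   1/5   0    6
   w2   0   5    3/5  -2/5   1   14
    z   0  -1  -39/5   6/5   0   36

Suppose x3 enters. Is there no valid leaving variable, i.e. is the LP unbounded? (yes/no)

Column x3 has positive entries in row(s) 1, 2, so the ratio test bounds it — not unbounded.

no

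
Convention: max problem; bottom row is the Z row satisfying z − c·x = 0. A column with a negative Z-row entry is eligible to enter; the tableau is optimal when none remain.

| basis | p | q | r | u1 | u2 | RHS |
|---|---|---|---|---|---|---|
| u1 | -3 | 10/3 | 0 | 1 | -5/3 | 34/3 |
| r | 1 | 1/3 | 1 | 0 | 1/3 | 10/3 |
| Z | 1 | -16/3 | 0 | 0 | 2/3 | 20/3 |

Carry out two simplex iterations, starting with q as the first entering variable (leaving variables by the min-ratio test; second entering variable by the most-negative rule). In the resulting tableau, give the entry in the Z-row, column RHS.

406/13

Ratio test on column q — row 1: (34/3)/(10/3) = 17/5; row 2: (10/3)/(1/3) = 10. Minimum is 17/5 at row 1 (u1 leaves); pivot element 10/3.
Divide row 1 by 10/3; eliminate column q from the other rows.
Second iteration: most negative Z-row entry is -19/5 in column p, so p enters.
Ratio test on column p — row 1: entry -9/10 ≤ 0; row 2: (11/5)/(13/10) = 22/13. Minimum is 22/13 at row 2 (r leaves); pivot element 13/10.
Divide row 2 by 13/10; eliminate column p from the other rows.
After both pivots, the entry at the Z-row, column RHS is 406/13.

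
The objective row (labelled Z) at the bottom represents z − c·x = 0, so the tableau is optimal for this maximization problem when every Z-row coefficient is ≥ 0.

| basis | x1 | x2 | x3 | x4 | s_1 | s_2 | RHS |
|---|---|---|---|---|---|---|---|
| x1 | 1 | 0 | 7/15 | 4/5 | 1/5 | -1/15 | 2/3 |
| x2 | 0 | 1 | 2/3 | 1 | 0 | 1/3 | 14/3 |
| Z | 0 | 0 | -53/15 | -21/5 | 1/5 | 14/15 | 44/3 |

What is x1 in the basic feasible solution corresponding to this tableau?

2/3

x1 is basic (row 1); its value is the RHS of that row, 2/3.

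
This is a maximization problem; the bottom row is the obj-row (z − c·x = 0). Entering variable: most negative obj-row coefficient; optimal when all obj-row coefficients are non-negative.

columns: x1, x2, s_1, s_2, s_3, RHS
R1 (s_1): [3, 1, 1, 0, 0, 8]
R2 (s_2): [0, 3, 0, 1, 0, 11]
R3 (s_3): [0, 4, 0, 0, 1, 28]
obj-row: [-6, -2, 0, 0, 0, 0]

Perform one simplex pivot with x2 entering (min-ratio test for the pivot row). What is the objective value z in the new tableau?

Ratio test on column x2 — row 1: 8/1 = 8; row 2: 11/3 = 11/3; row 3: 28/4 = 7. Minimum is 11/3 at row 2 (s_2 leaves); pivot element 3.
Pivot on row 2; the obj-row RHS becomes 0 − (-2)·(11/3) = 22/3.

22/3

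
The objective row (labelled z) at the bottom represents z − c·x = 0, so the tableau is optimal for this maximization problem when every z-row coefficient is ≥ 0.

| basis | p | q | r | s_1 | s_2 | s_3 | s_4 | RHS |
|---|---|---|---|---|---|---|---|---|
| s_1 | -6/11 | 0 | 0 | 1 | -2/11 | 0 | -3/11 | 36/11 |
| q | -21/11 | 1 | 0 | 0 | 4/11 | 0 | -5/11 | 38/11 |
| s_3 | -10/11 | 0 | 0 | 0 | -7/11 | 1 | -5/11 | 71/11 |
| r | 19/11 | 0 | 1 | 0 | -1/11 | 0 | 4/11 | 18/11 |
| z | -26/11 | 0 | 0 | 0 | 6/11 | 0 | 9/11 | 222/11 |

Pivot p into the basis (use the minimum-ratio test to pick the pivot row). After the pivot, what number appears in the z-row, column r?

Ratio test on column p — row 1: entry -6/11 ≤ 0; row 2: entry -21/11 ≤ 0; row 3: entry -10/11 ≤ 0; row 4: (18/11)/(19/11) = 18/19. Minimum is 18/19 at row 4 (r leaves); pivot element 19/11.
Divide row 4 by 19/11; eliminate column p from the other rows.
z-row update in column r: 0 − (-26/11)·(11/19) = 26/19.

26/19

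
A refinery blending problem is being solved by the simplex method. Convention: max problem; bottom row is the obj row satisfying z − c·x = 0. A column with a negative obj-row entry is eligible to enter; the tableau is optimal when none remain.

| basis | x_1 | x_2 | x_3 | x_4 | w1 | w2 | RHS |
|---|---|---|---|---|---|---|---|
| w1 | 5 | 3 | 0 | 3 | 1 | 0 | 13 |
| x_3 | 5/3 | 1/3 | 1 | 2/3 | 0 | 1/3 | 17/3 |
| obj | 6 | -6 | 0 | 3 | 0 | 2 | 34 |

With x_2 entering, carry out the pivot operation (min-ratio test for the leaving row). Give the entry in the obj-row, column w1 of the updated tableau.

Ratio test on column x_2 — row 1: 13/3 = 13/3; row 2: (17/3)/(1/3) = 17. Minimum is 13/3 at row 1 (w1 leaves); pivot element 3.
Divide row 1 by 3; eliminate column x_2 from the other rows.
obj-row update in column w1: 0 − (-6)·(1/3) = 2.

2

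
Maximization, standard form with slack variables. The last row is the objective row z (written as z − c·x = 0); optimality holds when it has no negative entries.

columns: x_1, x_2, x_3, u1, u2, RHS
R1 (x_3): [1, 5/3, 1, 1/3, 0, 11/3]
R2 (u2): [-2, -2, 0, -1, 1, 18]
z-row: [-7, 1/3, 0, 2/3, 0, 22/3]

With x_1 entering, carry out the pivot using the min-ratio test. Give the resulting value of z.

33

Ratio test on column x_1 — row 1: (11/3)/1 = 11/3; row 2: entry -2 ≤ 0. Minimum is 11/3 at row 1 (x_3 leaves); pivot element 1.
Pivot on row 1; the z-row RHS becomes 22/3 − (-7)·(11/3) = 33.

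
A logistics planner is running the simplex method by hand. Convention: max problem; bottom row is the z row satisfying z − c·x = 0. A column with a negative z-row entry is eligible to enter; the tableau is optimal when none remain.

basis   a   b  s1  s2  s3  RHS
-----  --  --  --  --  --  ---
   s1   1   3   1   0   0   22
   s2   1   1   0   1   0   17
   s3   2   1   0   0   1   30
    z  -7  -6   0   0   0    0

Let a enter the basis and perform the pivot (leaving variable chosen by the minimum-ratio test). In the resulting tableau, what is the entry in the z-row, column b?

Ratio test on column a — row 1: 22/1 = 22; row 2: 17/1 = 17; row 3: 30/2 = 15. Minimum is 15 at row 3 (s3 leaves); pivot element 2.
Divide row 3 by 2; eliminate column a from the other rows.
z-row update in column b: -6 − (-7)·(1/2) = -5/2.

-5/2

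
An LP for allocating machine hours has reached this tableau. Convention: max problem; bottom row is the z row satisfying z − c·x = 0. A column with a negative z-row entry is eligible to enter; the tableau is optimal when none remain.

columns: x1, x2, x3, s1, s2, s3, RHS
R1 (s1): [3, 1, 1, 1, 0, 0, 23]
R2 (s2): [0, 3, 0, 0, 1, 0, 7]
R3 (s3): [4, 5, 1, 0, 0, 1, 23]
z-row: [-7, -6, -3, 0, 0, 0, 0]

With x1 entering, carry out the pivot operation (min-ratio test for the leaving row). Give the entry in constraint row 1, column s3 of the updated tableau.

-3/4

Ratio test on column x1 — row 1: 23/3 = 23/3; row 2: entry 0 ≤ 0; row 3: 23/4 = 23/4. Minimum is 23/4 at row 3 (s3 leaves); pivot element 4.
Divide row 3 by 4; eliminate column x1 from the other rows.
Row 1 update in column s3: 0 − 3·(1/4) = -3/4.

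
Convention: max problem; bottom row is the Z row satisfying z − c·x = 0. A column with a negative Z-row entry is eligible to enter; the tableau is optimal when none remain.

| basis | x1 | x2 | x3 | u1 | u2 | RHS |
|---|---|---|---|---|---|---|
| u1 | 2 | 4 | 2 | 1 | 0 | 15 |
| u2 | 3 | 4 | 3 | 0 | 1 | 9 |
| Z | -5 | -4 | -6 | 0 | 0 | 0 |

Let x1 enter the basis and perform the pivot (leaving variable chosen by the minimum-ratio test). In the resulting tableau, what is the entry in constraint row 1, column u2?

-2/3

Ratio test on column x1 — row 1: 15/2 = 15/2; row 2: 9/3 = 3. Minimum is 3 at row 2 (u2 leaves); pivot element 3.
Divide row 2 by 3; eliminate column x1 from the other rows.
Row 1 update in column u2: 0 − 2·(1/3) = -2/3.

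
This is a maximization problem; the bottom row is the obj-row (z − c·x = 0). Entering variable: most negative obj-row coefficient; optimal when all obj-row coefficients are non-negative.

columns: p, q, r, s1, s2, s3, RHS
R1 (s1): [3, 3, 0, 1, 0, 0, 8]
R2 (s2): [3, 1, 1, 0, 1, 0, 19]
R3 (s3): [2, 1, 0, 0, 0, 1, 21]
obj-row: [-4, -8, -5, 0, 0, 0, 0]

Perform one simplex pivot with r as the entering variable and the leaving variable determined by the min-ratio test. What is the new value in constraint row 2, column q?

1

Ratio test on column r — row 1: entry 0 ≤ 0; row 2: 19/1 = 19; row 3: entry 0 ≤ 0. Minimum is 19 at row 2 (s2 leaves); pivot element 1.
Divide row 2 by 1; eliminate column r from the other rows.
In the new row 2, the q entry is the old entry divided by the pivot: 1/1 = 1.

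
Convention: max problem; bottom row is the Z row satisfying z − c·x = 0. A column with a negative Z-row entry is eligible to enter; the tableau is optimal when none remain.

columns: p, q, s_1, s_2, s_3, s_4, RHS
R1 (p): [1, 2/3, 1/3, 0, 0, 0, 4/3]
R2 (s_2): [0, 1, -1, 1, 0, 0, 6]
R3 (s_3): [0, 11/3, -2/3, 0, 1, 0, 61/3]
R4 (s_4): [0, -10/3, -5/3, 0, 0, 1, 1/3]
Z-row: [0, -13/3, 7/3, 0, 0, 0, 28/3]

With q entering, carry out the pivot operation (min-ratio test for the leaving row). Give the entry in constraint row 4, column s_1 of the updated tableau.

0

Ratio test on column q — row 1: (4/3)/(2/3) = 2; row 2: 6/1 = 6; row 3: (61/3)/(11/3) = 61/11; row 4: entry -10/3 ≤ 0. Minimum is 2 at row 1 (p leaves); pivot element 2/3.
Divide row 1 by 2/3; eliminate column q from the other rows.
Row 4 update in column s_1: -5/3 − (-10/3)·(1/2) = 0.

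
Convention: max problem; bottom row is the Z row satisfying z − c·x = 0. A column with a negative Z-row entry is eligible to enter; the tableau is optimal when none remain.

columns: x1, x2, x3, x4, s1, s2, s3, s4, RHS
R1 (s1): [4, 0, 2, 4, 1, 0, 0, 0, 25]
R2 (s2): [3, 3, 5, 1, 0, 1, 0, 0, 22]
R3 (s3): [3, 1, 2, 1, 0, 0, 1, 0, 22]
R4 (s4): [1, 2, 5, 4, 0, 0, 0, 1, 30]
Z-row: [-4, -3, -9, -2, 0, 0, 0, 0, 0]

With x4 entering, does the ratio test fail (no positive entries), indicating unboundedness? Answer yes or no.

no

Column x4 has positive entries in row(s) 1, 2, 3, 4, so the ratio test bounds it — not unbounded.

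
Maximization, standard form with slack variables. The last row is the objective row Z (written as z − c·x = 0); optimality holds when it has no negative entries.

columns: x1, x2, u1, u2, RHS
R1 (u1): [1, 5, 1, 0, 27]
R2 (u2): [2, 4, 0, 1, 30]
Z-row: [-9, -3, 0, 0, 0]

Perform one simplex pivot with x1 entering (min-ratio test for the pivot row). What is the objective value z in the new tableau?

135

Ratio test on column x1 — row 1: 27/1 = 27; row 2: 30/2 = 15. Minimum is 15 at row 2 (u2 leaves); pivot element 2.
Pivot on row 2; the Z-row RHS becomes 0 − (-9)·15 = 135.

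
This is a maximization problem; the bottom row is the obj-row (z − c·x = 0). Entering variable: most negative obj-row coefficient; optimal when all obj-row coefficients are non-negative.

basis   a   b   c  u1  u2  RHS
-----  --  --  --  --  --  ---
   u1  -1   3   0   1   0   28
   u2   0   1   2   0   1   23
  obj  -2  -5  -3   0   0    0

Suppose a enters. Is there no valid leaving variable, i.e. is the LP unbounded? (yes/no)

yes

Every constraint-row entry in column a is ≤ 0, so increasing a is unbounded.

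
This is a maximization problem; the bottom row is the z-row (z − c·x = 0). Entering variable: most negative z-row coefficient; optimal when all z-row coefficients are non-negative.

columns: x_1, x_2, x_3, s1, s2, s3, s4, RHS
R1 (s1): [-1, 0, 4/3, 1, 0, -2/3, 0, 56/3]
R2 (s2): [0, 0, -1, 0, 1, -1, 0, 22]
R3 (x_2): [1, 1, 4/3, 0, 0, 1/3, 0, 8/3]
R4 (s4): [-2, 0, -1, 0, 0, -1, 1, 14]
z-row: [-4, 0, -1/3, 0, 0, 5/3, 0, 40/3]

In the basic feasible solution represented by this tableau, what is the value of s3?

s3 is not in the basis, so in the current basic feasible solution s3 = 0.

0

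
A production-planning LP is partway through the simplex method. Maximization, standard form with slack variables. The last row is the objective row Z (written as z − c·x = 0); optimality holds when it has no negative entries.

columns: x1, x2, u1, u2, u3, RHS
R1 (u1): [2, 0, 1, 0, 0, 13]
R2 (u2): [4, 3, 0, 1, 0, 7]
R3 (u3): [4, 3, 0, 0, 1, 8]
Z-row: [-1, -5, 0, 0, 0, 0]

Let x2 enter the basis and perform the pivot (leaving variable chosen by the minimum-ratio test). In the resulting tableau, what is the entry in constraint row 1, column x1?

Ratio test on column x2 — row 1: entry 0 ≤ 0; row 2: 7/3 = 7/3; row 3: 8/3 = 8/3. Minimum is 7/3 at row 2 (u2 leaves); pivot element 3.
Divide row 2 by 3; eliminate column x2 from the other rows.
Row 1 update in column x1: 2 − 0·(4/3) = 2.

2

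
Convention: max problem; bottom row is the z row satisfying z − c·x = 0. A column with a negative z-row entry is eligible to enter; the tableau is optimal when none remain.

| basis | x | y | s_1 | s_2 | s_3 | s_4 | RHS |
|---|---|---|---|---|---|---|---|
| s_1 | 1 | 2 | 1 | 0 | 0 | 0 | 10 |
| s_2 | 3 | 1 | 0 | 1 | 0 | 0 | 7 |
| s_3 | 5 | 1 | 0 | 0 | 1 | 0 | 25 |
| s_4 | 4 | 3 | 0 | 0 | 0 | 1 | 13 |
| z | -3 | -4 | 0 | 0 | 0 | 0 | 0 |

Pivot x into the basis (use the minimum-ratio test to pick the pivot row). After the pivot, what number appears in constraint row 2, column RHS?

7/3

Ratio test on column x — row 1: 10/1 = 10; row 2: 7/3 = 7/3; row 3: 25/5 = 5; row 4: 13/4 = 13/4. Minimum is 7/3 at row 2 (s_2 leaves); pivot element 3.
Divide row 2 by 3; eliminate column x from the other rows.
In the new row 2, the RHS entry is the old entry divided by the pivot: 7/3 = 7/3.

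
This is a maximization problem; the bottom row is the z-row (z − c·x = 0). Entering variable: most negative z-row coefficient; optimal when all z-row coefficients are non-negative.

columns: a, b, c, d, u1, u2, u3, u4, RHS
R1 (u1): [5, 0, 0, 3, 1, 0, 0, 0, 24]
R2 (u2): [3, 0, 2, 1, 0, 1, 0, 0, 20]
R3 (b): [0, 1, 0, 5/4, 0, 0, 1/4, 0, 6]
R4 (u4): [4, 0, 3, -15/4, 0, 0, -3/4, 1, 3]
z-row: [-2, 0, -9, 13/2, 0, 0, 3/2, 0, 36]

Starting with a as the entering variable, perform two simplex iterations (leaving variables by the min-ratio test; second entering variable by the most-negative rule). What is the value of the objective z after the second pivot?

45

Ratio test on column a — row 1: 24/5 = 24/5; row 2: 20/3 = 20/3; row 3: entry 0 ≤ 0; row 4: 3/4 = 3/4. Minimum is 3/4 at row 4 (u4 leaves); pivot element 4.
Pivot on row 4; the z-row RHS becomes 36 − (-2)·(3/4) = 75/2.
Next entering variable (most negative z-row entry -15/2): c.
Ratio test on column c — row 1: entry -15/4 ≤ 0; row 2: entry -1/4 ≤ 0; row 3: entry 0 ≤ 0; row 4: (3/4)/(3/4) = 1. Minimum is 1 at row 4 (a leaves); pivot element 3/4.
After the second pivot the z-row RHS is 75/2 − (-15/2)·1 = 45.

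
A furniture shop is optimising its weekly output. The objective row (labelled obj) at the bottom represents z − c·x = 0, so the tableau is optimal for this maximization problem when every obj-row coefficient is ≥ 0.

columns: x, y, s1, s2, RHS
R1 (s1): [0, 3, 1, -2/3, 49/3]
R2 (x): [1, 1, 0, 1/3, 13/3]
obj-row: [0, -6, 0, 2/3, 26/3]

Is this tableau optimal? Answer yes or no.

no

The obj-row has a negative entry -6 in column y, so it is not optimal.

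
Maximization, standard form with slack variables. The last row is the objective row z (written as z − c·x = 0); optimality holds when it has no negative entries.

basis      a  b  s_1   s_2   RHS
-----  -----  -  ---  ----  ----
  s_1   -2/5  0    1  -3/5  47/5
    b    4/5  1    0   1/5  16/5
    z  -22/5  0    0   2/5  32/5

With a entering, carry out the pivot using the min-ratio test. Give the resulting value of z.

Ratio test on column a — row 1: entry -2/5 ≤ 0; row 2: (16/5)/(4/5) = 4. Minimum is 4 at row 2 (b leaves); pivot element 4/5.
Pivot on row 2; the z-row RHS becomes 32/5 − (-22/5)·4 = 24.

24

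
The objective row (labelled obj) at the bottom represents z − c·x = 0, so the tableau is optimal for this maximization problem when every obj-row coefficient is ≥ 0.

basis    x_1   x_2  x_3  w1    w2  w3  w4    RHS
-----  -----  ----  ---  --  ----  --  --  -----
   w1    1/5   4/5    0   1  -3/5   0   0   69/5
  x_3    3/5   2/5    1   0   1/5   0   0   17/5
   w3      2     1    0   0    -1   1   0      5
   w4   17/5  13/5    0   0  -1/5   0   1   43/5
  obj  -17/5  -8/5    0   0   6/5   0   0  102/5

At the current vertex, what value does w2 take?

0

w2 is not in the basis, so in the current basic feasible solution w2 = 0.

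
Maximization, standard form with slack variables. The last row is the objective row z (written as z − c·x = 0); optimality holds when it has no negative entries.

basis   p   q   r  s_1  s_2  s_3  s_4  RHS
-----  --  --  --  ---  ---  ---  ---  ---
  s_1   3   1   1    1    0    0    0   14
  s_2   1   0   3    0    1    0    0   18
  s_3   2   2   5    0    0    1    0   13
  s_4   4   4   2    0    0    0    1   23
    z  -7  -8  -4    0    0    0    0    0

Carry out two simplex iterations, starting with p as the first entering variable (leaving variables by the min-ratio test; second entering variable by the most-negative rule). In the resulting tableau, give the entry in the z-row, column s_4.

17/8

Ratio test on column p — row 1: 14/3 = 14/3; row 2: 18/1 = 18; row 3: 13/2 = 13/2; row 4: 23/4 = 23/4. Minimum is 14/3 at row 1 (s_1 leaves); pivot element 3.
Divide row 1 by 3; eliminate column p from the other rows.
Second iteration: most negative z-row entry is -17/3 in column q, so q enters.
Ratio test on column q — row 1: (14/3)/(1/3) = 14; row 2: entry -1/3 ≤ 0; row 3: (11/3)/(4/3) = 11/4; row 4: (13/3)/(8/3) = 13/8. Minimum is 13/8 at row 4 (s_4 leaves); pivot element 8/3.
Divide row 4 by 8/3; eliminate column q from the other rows.
After both pivots, the entry at the z-row, column s_4 is 17/8.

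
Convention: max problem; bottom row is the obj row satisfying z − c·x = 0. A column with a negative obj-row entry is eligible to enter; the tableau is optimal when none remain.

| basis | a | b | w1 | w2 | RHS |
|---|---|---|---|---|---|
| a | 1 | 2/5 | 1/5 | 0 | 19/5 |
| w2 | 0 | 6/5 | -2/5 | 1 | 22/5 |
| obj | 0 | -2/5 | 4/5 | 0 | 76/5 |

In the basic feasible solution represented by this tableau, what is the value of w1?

0

w1 is not in the basis, so in the current basic feasible solution w1 = 0.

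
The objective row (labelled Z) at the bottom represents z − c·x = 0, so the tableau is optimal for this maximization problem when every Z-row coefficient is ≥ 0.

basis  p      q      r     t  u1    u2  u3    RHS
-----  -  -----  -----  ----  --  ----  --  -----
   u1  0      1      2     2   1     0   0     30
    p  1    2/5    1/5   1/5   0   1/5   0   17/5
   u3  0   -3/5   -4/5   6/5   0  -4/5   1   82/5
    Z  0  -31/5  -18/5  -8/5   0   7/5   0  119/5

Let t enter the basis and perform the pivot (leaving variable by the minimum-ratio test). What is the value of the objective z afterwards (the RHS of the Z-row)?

Ratio test on column t — row 1: 30/2 = 15; row 2: (17/5)/(1/5) = 17; row 3: (82/5)/(6/5) = 41/3. Minimum is 41/3 at row 3 (u3 leaves); pivot element 6/5.
Pivot on row 3; the Z-row RHS becomes 119/5 − (-8/5)·(41/3) = 137/3.

137/3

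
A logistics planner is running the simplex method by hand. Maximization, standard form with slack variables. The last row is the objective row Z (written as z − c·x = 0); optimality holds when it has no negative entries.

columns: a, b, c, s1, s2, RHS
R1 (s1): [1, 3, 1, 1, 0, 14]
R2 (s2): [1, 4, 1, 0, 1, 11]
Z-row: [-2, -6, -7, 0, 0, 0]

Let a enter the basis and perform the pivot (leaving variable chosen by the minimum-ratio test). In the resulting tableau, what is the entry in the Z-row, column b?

Ratio test on column a — row 1: 14/1 = 14; row 2: 11/1 = 11. Minimum is 11 at row 2 (s2 leaves); pivot element 1.
Divide row 2 by 1; eliminate column a from the other rows.
Z-row update in column b: -6 − (-2)·4 = 2.

2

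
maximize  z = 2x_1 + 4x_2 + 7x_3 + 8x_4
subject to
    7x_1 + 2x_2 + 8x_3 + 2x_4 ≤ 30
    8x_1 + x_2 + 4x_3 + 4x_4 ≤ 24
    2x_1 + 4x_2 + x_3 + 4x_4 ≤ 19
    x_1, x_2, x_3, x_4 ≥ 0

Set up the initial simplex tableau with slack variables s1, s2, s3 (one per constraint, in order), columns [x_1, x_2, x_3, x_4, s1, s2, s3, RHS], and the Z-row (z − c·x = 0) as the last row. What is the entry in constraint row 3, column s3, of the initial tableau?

1

Slack s3 belongs to constraint 3; its column is the unit vector e_3, so the entry in row 3 is 1.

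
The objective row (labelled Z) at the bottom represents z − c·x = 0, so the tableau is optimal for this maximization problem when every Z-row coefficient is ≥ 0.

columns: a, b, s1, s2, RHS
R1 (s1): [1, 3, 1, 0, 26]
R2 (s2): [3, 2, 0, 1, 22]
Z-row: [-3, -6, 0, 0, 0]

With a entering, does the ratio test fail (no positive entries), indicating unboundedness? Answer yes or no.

Column a has positive entries in row(s) 1, 2, so the ratio test bounds it — not unbounded.

no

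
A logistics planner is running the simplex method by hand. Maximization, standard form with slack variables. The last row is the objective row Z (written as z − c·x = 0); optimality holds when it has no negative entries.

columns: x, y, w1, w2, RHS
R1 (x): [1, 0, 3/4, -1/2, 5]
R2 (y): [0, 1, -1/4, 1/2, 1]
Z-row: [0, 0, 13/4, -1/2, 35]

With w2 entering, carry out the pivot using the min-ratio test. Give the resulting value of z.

36

Ratio test on column w2 — row 1: entry -1/2 ≤ 0; row 2: 1/(1/2) = 2. Minimum is 2 at row 2 (y leaves); pivot element 1/2.
Pivot on row 2; the Z-row RHS becomes 35 − (-1/2)·2 = 36.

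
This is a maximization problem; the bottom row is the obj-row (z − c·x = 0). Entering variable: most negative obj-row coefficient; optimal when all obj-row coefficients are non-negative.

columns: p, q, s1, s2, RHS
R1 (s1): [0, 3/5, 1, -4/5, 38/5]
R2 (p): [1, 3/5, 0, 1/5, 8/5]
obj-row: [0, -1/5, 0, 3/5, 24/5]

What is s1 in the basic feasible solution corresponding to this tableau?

s1 is basic (row 1); its value is the RHS of that row, 38/5.

38/5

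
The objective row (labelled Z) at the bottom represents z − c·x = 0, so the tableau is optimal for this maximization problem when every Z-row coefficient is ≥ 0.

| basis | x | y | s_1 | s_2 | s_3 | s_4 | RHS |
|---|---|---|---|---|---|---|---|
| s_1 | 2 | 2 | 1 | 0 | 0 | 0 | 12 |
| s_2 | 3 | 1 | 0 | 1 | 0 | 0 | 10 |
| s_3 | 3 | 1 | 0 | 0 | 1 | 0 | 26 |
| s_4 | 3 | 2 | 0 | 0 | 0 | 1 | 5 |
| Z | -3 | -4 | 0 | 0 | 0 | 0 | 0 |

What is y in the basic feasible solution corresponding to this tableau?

0

y is not in the basis, so in the current basic feasible solution y = 0.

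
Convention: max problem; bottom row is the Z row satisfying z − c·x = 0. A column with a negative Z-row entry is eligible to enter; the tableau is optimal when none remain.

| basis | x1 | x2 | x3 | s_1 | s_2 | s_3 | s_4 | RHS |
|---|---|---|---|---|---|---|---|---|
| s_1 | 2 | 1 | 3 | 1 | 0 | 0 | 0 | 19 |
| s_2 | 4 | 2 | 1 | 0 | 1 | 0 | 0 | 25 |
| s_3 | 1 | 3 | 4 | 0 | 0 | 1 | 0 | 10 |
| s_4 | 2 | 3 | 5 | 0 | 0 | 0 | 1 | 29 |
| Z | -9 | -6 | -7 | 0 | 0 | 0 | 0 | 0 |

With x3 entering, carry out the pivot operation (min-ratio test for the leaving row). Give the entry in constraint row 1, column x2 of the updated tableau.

-5/4

Ratio test on column x3 — row 1: 19/3 = 19/3; row 2: 25/1 = 25; row 3: 10/4 = 5/2; row 4: 29/5 = 29/5. Minimum is 5/2 at row 3 (s_3 leaves); pivot element 4.
Divide row 3 by 4; eliminate column x3 from the other rows.
Row 1 update in column x2: 1 − 3·(3/4) = -5/4.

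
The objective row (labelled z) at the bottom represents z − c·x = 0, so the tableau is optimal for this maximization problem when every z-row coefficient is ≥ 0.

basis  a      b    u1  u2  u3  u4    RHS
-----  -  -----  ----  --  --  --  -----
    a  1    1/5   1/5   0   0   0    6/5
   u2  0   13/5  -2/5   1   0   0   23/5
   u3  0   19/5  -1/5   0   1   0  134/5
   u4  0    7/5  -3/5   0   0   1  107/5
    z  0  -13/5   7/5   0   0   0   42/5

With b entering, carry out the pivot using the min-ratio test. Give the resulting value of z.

13

Ratio test on column b — row 1: (6/5)/(1/5) = 6; row 2: (23/5)/(13/5) = 23/13; row 3: (134/5)/(19/5) = 134/19; row 4: (107/5)/(7/5) = 107/7. Minimum is 23/13 at row 2 (u2 leaves); pivot element 13/5.
Pivot on row 2; the z-row RHS becomes 42/5 − (-13/5)·(23/13) = 13.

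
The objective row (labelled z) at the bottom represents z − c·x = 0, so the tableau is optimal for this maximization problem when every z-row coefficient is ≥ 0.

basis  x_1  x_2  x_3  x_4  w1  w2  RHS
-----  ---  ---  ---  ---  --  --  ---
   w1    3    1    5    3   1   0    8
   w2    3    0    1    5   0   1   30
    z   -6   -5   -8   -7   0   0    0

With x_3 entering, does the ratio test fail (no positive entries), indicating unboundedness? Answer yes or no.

Column x_3 has positive entries in row(s) 1, 2, so the ratio test bounds it — not unbounded.

no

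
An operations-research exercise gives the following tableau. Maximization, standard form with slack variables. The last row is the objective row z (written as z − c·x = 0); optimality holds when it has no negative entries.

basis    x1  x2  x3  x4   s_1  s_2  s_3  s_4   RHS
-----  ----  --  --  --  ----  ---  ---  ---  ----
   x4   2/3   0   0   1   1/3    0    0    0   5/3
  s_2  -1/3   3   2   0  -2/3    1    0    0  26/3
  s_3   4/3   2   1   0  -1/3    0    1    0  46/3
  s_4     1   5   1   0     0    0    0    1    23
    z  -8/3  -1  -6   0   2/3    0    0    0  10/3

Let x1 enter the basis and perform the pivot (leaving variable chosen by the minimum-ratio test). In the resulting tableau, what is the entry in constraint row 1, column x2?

Ratio test on column x1 — row 1: (5/3)/(2/3) = 5/2; row 2: entry -1/3 ≤ 0; row 3: (46/3)/(4/3) = 23/2; row 4: 23/1 = 23. Minimum is 5/2 at row 1 (x4 leaves); pivot element 2/3.
Divide row 1 by 2/3; eliminate column x1 from the other rows.
In the new row 1, the x2 entry is the old entry divided by the pivot: 0/(2/3) = 0.

0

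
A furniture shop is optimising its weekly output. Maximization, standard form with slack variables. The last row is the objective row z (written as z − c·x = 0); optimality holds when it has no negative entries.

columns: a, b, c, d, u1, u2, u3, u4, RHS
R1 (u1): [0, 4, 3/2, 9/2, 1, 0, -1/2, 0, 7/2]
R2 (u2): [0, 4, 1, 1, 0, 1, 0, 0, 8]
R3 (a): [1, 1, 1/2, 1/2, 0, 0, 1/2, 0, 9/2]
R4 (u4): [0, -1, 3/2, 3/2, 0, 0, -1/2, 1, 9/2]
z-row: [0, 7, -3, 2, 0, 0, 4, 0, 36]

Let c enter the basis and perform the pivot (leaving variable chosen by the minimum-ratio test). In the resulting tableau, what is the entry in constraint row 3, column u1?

-1/3

Ratio test on column c — row 1: (7/2)/(3/2) = 7/3; row 2: 8/1 = 8; row 3: (9/2)/(1/2) = 9; row 4: (9/2)/(3/2) = 3. Minimum is 7/3 at row 1 (u1 leaves); pivot element 3/2.
Divide row 1 by 3/2; eliminate column c from the other rows.
Row 3 update in column u1: 0 − (1/2)·(2/3) = -1/3.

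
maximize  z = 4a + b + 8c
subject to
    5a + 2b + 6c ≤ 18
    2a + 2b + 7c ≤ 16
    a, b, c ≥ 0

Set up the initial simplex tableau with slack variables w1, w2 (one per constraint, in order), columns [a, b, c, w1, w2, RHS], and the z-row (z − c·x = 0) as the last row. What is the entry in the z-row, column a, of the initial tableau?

-4

The z-row carries the negated objective coefficients: the a entry is -4.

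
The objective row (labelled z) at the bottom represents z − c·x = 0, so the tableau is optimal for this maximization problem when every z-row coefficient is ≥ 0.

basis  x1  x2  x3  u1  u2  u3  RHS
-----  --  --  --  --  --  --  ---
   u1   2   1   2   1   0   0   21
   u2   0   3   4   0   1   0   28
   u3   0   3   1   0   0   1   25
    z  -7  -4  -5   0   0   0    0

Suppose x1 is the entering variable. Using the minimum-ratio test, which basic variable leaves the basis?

u1

Column x1 entries and ratios — u1: 21/2 = 21/2; u2: 0 ≤ 0, skip; u3: 0 ≤ 0, skip.
Smallest ratio is 21/2 in the row of u1, so u1 leaves.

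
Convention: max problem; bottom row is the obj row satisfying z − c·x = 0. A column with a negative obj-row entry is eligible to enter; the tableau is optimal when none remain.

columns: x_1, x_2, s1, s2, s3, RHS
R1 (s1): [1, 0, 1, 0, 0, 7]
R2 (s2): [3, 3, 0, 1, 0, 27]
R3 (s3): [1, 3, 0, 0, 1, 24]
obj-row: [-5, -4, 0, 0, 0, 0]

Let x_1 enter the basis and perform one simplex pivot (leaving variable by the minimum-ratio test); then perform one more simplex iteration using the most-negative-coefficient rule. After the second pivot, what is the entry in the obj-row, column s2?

4/3

Ratio test on column x_1 — row 1: 7/1 = 7; row 2: 27/3 = 9; row 3: 24/1 = 24. Minimum is 7 at row 1 (s1 leaves); pivot element 1.
Divide row 1 by 1; eliminate column x_1 from the other rows.
Second iteration: most negative obj-row entry is -4 in column x_2, so x_2 enters.
Ratio test on column x_2 — row 1: entry 0 ≤ 0; row 2: 6/3 = 2; row 3: 17/3 = 17/3. Minimum is 2 at row 2 (s2 leaves); pivot element 3.
Divide row 2 by 3; eliminate column x_2 from the other rows.
After both pivots, the entry at the obj-row, column s2 is 4/3.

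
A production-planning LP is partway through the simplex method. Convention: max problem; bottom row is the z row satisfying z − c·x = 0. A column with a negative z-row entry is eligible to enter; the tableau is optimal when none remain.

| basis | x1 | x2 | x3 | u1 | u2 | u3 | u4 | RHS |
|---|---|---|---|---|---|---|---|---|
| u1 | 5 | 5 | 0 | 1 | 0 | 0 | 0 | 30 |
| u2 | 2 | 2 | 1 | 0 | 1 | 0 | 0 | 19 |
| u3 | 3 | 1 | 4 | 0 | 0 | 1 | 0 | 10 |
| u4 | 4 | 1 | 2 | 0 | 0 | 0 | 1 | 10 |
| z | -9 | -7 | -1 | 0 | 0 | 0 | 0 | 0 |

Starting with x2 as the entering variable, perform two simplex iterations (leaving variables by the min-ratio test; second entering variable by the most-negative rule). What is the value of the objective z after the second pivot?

134/3

Ratio test on column x2 — row 1: 30/5 = 6; row 2: 19/2 = 19/2; row 3: 10/1 = 10; row 4: 10/1 = 10. Minimum is 6 at row 1 (u1 leaves); pivot element 5.
Pivot on row 1; the z-row RHS becomes 0 − (-7)·6 = 42.
Next entering variable (most negative z-row entry -2): x1.
Ratio test on column x1 — row 1: 6/1 = 6; row 2: entry 0 ≤ 0; row 3: 4/2 = 2; row 4: 4/3 = 4/3. Minimum is 4/3 at row 4 (u4 leaves); pivot element 3.
After the second pivot the z-row RHS is 42 − (-2)·(4/3) = 134/3.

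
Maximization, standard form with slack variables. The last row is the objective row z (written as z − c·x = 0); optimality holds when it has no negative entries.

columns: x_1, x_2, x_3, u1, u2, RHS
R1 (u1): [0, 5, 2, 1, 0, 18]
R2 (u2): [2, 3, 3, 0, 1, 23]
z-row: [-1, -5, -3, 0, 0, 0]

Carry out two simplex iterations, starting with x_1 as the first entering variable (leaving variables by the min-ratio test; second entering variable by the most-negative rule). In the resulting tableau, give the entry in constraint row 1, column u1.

1/5

Ratio test on column x_1 — row 1: entry 0 ≤ 0; row 2: 23/2 = 23/2. Minimum is 23/2 at row 2 (u2 leaves); pivot element 2.
Divide row 2 by 2; eliminate column x_1 from the other rows.
Second iteration: most negative z-row entry is -7/2 in column x_2, so x_2 enters.
Ratio test on column x_2 — row 1: 18/5 = 18/5; row 2: (23/2)/(3/2) = 23/3. Minimum is 18/5 at row 1 (u1 leaves); pivot element 5.
Divide row 1 by 5; eliminate column x_2 from the other rows.
After both pivots, the entry at constraint row 1, column u1 is 1/5.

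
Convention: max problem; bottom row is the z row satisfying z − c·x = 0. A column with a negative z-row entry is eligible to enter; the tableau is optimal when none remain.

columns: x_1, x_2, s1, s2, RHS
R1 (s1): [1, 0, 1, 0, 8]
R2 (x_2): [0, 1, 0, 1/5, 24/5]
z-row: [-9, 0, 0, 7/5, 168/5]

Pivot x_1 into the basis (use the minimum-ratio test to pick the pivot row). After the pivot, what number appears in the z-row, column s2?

7/5

Ratio test on column x_1 — row 1: 8/1 = 8; row 2: entry 0 ≤ 0. Minimum is 8 at row 1 (s1 leaves); pivot element 1.
Divide row 1 by 1; eliminate column x_1 from the other rows.
z-row update in column s2: 7/5 − (-9)·0 = 7/5.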